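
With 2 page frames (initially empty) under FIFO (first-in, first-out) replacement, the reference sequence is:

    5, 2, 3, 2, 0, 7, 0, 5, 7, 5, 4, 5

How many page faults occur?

7

5 → fault, frames [5]
2 → fault, frames [5, 2]
3 → fault, evict 5, frames [2, 3]
2 → hit
0 → fault, evict 2, frames [3, 0]
7 → fault, evict 3, frames [0, 7]
0 → hit
5 → fault, evict 0, frames [7, 5]
7 → hit
5 → hit
4 → fault, evict 7, frames [5, 4]
5 → hit
Page faults: 7.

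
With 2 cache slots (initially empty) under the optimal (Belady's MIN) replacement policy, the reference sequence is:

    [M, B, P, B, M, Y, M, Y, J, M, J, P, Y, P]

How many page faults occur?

M: miss, frames {M}
B: miss, frames {M,B}
P: miss, evict M, frames {B,P}
B: hit
M: miss, evict B, frames {P,M}
Y: miss, evict P, frames {M,Y}
M: hit
Y: hit
J: miss, evict Y, frames {M,J}
M: hit
J: hit
P: miss, evict J, frames {M,P}
Y: miss, evict M, frames {P,Y}
P: hit
Page faults: 8.

8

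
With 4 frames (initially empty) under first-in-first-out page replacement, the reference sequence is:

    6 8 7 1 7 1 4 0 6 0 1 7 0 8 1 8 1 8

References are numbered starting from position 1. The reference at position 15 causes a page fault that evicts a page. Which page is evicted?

pos 1: 6 -> fault, frames {6}
pos 2: 8 -> fault, frames {6,8}
pos 3: 7 -> fault, frames {6,8,7}
pos 4: 1 -> fault, frames {6,8,7,1}
pos 5: 7 -> hit
pos 6: 1 -> hit
pos 7: 4 -> fault, evict 6, frames {8,7,1,4}
pos 8: 0 -> fault, evict 8, frames {7,1,4,0}
pos 9: 6 -> fault, evict 7, frames {1,4,0,6}
pos 10: 0 -> hit
pos 11: 1 -> hit
pos 12: 7 -> fault, evict 1, frames {4,0,6,7}
pos 13: 0 -> hit
pos 14: 8 -> fault, evict 4, frames {0,6,7,8}
pos 15: 1 -> fault, evict 0, frames {6,7,8,1}
At position 15, page 0 is evicted.

0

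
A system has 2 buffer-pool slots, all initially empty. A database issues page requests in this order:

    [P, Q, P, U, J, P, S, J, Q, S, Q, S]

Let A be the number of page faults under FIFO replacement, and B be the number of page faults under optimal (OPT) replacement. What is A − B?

Under FIFO: F F . F F F F F F F . . → 9 faults.
Under OPT: F F . F F . F . F . . . → 6 faults.
A − B = 9 − 6 = 3.

3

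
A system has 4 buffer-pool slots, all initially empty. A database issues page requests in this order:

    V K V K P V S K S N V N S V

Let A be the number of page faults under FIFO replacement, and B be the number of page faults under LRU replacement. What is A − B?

1

Under FIFO: F F . . F . F . . F F . . . → 6 faults.
Under LRU: F F . . F . F . . F . . . . → 5 faults.
A − B = 6 − 5 = 1.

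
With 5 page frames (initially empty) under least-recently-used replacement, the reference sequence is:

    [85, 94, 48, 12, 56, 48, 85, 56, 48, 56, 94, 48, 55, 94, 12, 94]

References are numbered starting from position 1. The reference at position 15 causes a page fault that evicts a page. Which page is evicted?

85

pos 1: 85 → fault, frames [85]
pos 2: 94 → fault, frames [85, 94]
pos 3: 48 → fault, frames [85, 94, 48]
pos 4: 12 → fault, frames [85, 94, 48, 12]
pos 5: 56 → fault, frames [85, 94, 48, 12, 56]
pos 6: 48 → hit
pos 7: 85 → hit
pos 8: 56 → hit
pos 9: 48 → hit
pos 10: 56 → hit
pos 11: 94 → hit
pos 12: 48 → hit
pos 13: 55 → fault, evict 12, frames [85, 56, 94, 48, 55]
pos 14: 94 → hit
pos 15: 12 → fault, evict 85, frames [56, 48, 55, 94, 12]
At position 15, page 85 is evicted.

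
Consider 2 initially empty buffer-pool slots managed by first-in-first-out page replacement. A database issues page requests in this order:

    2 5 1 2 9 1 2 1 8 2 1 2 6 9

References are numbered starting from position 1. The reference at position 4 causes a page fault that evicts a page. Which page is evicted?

pos 1: 2 → miss, frames [2]
pos 2: 5 → miss, frames [2, 5]
pos 3: 1 → miss, evict 2, frames [5, 1]
pos 4: 2 → miss, evict 5, frames [1, 2]
At position 4, page 5 is evicted.

5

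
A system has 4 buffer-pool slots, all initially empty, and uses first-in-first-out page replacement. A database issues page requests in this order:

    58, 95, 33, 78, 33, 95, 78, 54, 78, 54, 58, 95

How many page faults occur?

58 -> fault, frames [58]
95 -> fault, frames [58, 95]
33 -> fault, frames [58, 95, 33]
78 -> fault, frames [58, 95, 33, 78]
33 -> hit
95 -> hit
78 -> hit
54 -> fault, evict 58, frames [95, 33, 78, 54]
78 -> hit
54 -> hit
58 -> fault, evict 95, frames [33, 78, 54, 58]
95 -> fault, evict 33, frames [78, 54, 58, 95]
Page faults: 7.

7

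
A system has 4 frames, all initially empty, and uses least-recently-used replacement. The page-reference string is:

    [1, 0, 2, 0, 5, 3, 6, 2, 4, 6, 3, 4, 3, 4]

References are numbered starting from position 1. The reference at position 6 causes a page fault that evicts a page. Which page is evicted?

pos 1: 1 -> fault, frames (1)
pos 2: 0 -> fault, frames (1 0)
pos 3: 2 -> fault, frames (1 0 2)
pos 4: 0 -> hit
pos 5: 5 -> fault, frames (1 2 0 5)
pos 6: 3 -> fault, evict 1, frames (2 0 5 3)
At position 6, page 1 is evicted.

1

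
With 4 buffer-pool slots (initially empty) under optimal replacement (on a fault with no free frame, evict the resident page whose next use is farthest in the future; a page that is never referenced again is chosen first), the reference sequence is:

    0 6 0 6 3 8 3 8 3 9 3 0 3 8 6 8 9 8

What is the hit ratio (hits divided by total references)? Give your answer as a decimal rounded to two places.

0.67

0: miss, frames (0)
6: miss, frames (0 6)
0: hit
6: hit
3: miss, frames (0 6 3)
8: miss, frames (0 6 3 8)
3: hit
8: hit
3: hit
9: miss, evict 6, frames (0 3 8 9)
3: hit
0: hit
3: hit
8: hit
6: miss, evict 3, frames (0 8 9 6)
8: hit
9: hit
8: hit
Hits: 12 of 18 references → 12/18 = 0.6667.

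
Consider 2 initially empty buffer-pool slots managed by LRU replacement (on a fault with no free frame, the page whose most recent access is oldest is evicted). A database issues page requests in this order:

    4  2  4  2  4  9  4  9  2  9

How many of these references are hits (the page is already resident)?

4 -> miss, frames (4)
2 -> miss, frames (4 2)
4 -> hit
2 -> hit
4 -> hit
9 -> miss, evict 2, frames (4 9)
4 -> hit
9 -> hit
2 -> miss, evict 4, frames (9 2)
9 -> hit
Hits: 6.

6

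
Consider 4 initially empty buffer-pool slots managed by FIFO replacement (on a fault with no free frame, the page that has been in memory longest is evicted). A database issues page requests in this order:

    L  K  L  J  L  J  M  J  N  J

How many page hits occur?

L: miss, frames {L}
K: miss, frames {L,K}
L: hit
J: miss, frames {L,K,J}
L: hit
J: hit
M: miss, frames {L,K,J,M}
J: hit
N: miss, evict L, frames {K,J,M,N}
J: hit
Hits: 5.

5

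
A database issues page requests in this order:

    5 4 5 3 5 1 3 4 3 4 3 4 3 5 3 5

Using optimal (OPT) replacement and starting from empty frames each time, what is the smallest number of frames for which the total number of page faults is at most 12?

2

f=1: 16 faults
f=2: 6 faults
f=3: 5 faults
f=4: 4 faults
Smallest f with faults ≤ 12 is 2.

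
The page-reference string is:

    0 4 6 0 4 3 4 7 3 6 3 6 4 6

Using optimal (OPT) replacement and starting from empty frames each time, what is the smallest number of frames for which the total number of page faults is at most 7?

f=1: 14 faults
f=2: 8 faults
f=3: 6 faults
f=4: 5 faults
f=5: 5 faults
Smallest f with faults ≤ 7 is 3.

3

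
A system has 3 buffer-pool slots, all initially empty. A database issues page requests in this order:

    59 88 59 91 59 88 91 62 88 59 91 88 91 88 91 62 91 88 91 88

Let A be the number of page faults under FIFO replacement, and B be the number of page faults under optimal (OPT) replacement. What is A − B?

Under FIFO: F F . F . . . F . F . F F . . F . . . . → 8 faults.
Under OPT: F F . F . . . F . . F . . . . . . . . . → 5 faults.
A − B = 8 − 5 = 3.

3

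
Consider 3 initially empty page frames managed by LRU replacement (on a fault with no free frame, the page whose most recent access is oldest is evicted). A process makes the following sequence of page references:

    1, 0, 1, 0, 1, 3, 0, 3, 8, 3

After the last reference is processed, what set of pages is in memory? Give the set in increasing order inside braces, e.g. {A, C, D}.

1: fault, frames {1}
0: fault, frames {1,0}
1: hit
0: hit
1: hit
3: fault, frames {0,1,3}
0: hit
3: hit
8: fault, evict 1, frames {0,3,8}
3: hit

{0, 3, 8}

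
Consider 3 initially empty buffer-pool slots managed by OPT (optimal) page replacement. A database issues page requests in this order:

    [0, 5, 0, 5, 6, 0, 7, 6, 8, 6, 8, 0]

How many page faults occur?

5

0 -> miss, frames [0]
5 -> miss, frames [0, 5]
0 -> hit
5 -> hit
6 -> miss, frames [0, 5, 6]
0 -> hit
7 -> miss, evict 5, frames [0, 6, 7]
6 -> hit
8 -> miss, evict 7, frames [0, 6, 8]
6 -> hit
8 -> hit
0 -> hit
Page faults: 5.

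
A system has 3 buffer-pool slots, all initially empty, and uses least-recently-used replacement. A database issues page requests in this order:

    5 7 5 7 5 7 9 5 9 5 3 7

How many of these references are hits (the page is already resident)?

7

5 -> miss, frames (5)
7 -> miss, frames (5 7)
5 -> hit
7 -> hit
5 -> hit
7 -> hit
9 -> miss, frames (5 7 9)
5 -> hit
9 -> hit
5 -> hit
3 -> miss, evict 7, frames (9 5 3)
7 -> miss, evict 9, frames (5 3 7)
Hits: 7.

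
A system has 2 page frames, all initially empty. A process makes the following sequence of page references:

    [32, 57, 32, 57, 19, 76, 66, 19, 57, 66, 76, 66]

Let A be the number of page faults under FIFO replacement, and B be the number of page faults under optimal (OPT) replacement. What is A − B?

2

Under FIFO: F F . . F F F F F F F . → 9 faults.
Under OPT: F F . . F F F . F . F . → 7 faults.
A − B = 9 − 7 = 2.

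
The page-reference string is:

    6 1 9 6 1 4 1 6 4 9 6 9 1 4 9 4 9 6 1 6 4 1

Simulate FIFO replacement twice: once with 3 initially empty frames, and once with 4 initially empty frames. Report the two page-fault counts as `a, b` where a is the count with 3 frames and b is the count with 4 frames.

3 frames: F F F . . F . F . . . . F . F F . F F . . . → 10 faults.
4 frames: F F F . . F . . . . . . . . . . . . . . . . → 4 faults.
4 < 10: adding a frame reduced faults, as is typical.

10, 4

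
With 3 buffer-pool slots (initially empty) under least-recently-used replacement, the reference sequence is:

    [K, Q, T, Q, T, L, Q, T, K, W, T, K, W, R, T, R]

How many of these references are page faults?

8

K → fault, frames {K}
Q → fault, frames {K,Q}
T → fault, frames {K,Q,T}
Q → hit
T → hit
L → fault, evict K, frames {Q,T,L}
Q → hit
T → hit
K → fault, evict L, frames {Q,T,K}
W → fault, evict Q, frames {T,K,W}
T → hit
K → hit
W → hit
R → fault, evict T, frames {K,W,R}
T → fault, evict K, frames {W,R,T}
R → hit
Page faults: 8.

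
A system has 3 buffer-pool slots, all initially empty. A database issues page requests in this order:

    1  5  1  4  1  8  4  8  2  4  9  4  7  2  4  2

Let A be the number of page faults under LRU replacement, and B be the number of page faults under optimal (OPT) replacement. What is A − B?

1

Under LRU: F F . F . F . . F . F . F F . . → 8 faults.
Under OPT: F F . F . F . . F . F . F . . . → 7 faults.
A − B = 8 − 7 = 1.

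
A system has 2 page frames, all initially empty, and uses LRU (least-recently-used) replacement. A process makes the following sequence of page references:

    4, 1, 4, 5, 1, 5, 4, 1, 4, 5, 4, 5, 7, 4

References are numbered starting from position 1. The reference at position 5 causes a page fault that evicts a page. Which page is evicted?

4

pos 1: 4 -> miss, frames {4}
pos 2: 1 -> miss, frames {4,1}
pos 3: 4 -> hit
pos 4: 5 -> miss, evict 1, frames {4,5}
pos 5: 1 -> miss, evict 4, frames {5,1}
At position 5, page 4 is evicted.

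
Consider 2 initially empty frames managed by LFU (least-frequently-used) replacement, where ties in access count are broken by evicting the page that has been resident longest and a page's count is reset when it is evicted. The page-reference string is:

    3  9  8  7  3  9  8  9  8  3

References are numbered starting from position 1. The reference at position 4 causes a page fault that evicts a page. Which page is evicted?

pos 1: 3 -> fault, frames (3)
pos 2: 9 -> fault, frames (3 9)
pos 3: 8 -> fault, evict 3, frames (9 8)
pos 4: 7 -> fault, evict 9, frames (8 7)
At position 4, page 9 is evicted.

9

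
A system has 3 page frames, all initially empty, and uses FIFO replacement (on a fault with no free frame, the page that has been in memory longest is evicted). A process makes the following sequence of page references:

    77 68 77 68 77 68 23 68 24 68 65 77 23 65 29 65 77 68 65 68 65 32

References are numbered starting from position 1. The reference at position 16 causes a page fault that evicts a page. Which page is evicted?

77

pos 1: 77 → miss, frames (77)
pos 2: 68 → miss, frames (77 68)
pos 3: 77 → hit
pos 4: 68 → hit
pos 5: 77 → hit
pos 6: 68 → hit
pos 7: 23 → miss, frames (77 68 23)
pos 8: 68 → hit
pos 9: 24 → miss, evict 77, frames (68 23 24)
pos 10: 68 → hit
pos 11: 65 → miss, evict 68, frames (23 24 65)
pos 12: 77 → miss, evict 23, frames (24 65 77)
pos 13: 23 → miss, evict 24, frames (65 77 23)
pos 14: 65 → hit
pos 15: 29 → miss, evict 65, frames (77 23 29)
pos 16: 65 → miss, evict 77, frames (23 29 65)
At position 16, page 77 is evicted.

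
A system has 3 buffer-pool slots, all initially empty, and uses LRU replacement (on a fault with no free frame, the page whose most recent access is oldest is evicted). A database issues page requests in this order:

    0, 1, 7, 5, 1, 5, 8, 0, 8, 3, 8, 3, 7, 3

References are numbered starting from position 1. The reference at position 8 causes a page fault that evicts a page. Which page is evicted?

1

pos 1: 0 -> fault, frames [0]
pos 2: 1 -> fault, frames [0, 1]
pos 3: 7 -> fault, frames [0, 1, 7]
pos 4: 5 -> fault, evict 0, frames [1, 7, 5]
pos 5: 1 -> hit
pos 6: 5 -> hit
pos 7: 8 -> fault, evict 7, frames [1, 5, 8]
pos 8: 0 -> fault, evict 1, frames [5, 8, 0]
At position 8, page 1 is evicted.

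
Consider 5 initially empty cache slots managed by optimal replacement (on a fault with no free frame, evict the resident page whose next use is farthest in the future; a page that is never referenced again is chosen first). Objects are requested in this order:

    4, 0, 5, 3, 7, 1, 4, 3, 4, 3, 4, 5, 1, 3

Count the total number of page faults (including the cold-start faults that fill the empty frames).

4 -> fault, frames [4]
0 -> fault, frames [4, 0]
5 -> fault, frames [4, 0, 5]
3 -> fault, frames [4, 0, 5, 3]
7 -> fault, frames [4, 0, 5, 3, 7]
1 -> fault, evict 7, frames [4, 0, 5, 3, 1]
4 -> hit
3 -> hit
4 -> hit
3 -> hit
4 -> hit
5 -> hit
1 -> hit
3 -> hit
Page faults: 6.

6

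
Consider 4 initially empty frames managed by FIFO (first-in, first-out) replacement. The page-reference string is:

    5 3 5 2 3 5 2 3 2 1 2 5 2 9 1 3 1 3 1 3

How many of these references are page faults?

5: fault, frames {5}
3: fault, frames {5,3}
5: hit
2: fault, frames {5,3,2}
3: hit
5: hit
2: hit
3: hit
2: hit
1: fault, frames {5,3,2,1}
2: hit
5: hit
2: hit
9: fault, evict 5, frames {3,2,1,9}
1: hit
3: hit
1: hit
3: hit
1: hit
3: hit
Page faults: 5.

5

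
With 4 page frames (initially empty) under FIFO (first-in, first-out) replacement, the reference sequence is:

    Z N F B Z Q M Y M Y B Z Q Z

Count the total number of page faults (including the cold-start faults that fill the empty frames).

Z -> miss, frames (Z)
N -> miss, frames (Z N)
F -> miss, frames (Z N F)
B -> miss, frames (Z N F B)
Z -> hit
Q -> miss, evict Z, frames (N F B Q)
M -> miss, evict N, frames (F B Q M)
Y -> miss, evict F, frames (B Q M Y)
M -> hit
Y -> hit
B -> hit
Z -> miss, evict B, frames (Q M Y Z)
Q -> hit
Z -> hit
Page faults: 8.

8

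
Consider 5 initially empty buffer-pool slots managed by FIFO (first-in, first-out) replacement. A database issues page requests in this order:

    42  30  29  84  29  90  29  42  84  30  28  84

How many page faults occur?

6

42 -> fault, frames {42}
30 -> fault, frames {42,30}
29 -> fault, frames {42,30,29}
84 -> fault, frames {42,30,29,84}
29 -> hit
90 -> fault, frames {42,30,29,84,90}
29 -> hit
42 -> hit
84 -> hit
30 -> hit
28 -> fault, evict 42, frames {30,29,84,90,28}
84 -> hit
Page faults: 6.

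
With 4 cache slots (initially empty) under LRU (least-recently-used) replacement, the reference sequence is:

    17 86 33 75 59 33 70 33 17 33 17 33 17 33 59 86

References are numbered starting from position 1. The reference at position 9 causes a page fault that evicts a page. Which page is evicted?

pos 1: 17: fault, frames (17)
pos 2: 86: fault, frames (17 86)
pos 3: 33: fault, frames (17 86 33)
pos 4: 75: fault, frames (17 86 33 75)
pos 5: 59: fault, evict 17, frames (86 33 75 59)
pos 6: 33: hit
pos 7: 70: fault, evict 86, frames (75 59 33 70)
pos 8: 33: hit
pos 9: 17: fault, evict 75, frames (59 70 33 17)
At position 9, page 75 is evicted.

75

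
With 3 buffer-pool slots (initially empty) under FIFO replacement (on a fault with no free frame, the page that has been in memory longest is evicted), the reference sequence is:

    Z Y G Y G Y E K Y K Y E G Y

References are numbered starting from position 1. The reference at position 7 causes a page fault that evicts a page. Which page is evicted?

pos 1: Z -> fault, frames [Z]
pos 2: Y -> fault, frames [Z, Y]
pos 3: G -> fault, frames [Z, Y, G]
pos 4: Y -> hit
pos 5: G -> hit
pos 6: Y -> hit
pos 7: E -> fault, evict Z, frames [Y, G, E]
At position 7, page Z is evicted.

Z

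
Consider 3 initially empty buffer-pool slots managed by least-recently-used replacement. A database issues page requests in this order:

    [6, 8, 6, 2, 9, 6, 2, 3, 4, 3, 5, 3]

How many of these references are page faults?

6 → miss, frames [6]
8 → miss, frames [6, 8]
6 → hit
2 → miss, frames [8, 6, 2]
9 → miss, evict 8, frames [6, 2, 9]
6 → hit
2 → hit
3 → miss, evict 9, frames [6, 2, 3]
4 → miss, evict 6, frames [2, 3, 4]
3 → hit
5 → miss, evict 2, frames [4, 3, 5]
3 → hit
Page faults: 7.

7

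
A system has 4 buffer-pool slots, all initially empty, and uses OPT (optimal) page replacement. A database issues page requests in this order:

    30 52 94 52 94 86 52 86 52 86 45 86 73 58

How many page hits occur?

30 -> fault, frames (30)
52 -> fault, frames (30 52)
94 -> fault, frames (30 52 94)
52 -> hit
94 -> hit
86 -> fault, frames (30 52 94 86)
52 -> hit
86 -> hit
52 -> hit
86 -> hit
45 -> fault, evict 94, frames (30 52 86 45)
86 -> hit
73 -> fault, evict 45, frames (30 52 86 73)
58 -> fault, evict 73, frames (30 52 86 58)
Hits: 7.

7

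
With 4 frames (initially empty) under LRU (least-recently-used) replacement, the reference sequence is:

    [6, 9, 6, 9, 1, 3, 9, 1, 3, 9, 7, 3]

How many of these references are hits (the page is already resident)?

6: fault, frames {6}
9: fault, frames {6,9}
6: hit
9: hit
1: fault, frames {6,9,1}
3: fault, frames {6,9,1,3}
9: hit
1: hit
3: hit
9: hit
7: fault, evict 6, frames {1,3,9,7}
3: hit
Hits: 7.

7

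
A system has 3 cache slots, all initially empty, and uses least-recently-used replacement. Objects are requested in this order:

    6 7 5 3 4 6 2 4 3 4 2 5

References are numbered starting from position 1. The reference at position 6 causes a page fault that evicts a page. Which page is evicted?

5

pos 1: 6 → miss, frames (6)
pos 2: 7 → miss, frames (6 7)
pos 3: 5 → miss, frames (6 7 5)
pos 4: 3 → miss, evict 6, frames (7 5 3)
pos 5: 4 → miss, evict 7, frames (5 3 4)
pos 6: 6 → miss, evict 5, frames (3 4 6)
At position 6, page 5 is evicted.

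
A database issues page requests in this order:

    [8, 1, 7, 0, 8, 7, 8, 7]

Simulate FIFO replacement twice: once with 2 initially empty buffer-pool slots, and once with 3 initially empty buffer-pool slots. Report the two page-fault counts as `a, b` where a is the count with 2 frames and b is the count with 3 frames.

2 frames: F F F F F F . . → 6 faults.
3 frames: F F F F F . . . → 5 faults.
5 < 6: adding a frame reduced faults, as is typical.

6, 5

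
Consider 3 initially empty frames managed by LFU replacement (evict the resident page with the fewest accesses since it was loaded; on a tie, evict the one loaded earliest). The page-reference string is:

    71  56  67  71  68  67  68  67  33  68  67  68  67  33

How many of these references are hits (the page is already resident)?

71 → miss, frames (71)
56 → miss, frames (71 56)
67 → miss, frames (71 56 67)
71 → hit
68 → miss, evict 56, frames (71 67 68)
67 → hit
68 → hit
67 → hit
33 → miss, evict 71, frames (67 68 33)
68 → hit
67 → hit
68 → hit
67 → hit
33 → hit
Hits: 9.

9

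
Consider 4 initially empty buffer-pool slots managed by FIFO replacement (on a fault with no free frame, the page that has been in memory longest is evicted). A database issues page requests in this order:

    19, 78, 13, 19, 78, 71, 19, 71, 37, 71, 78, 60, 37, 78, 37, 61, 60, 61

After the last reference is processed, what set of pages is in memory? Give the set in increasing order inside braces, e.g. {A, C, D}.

19: miss, frames [19]
78: miss, frames [19, 78]
13: miss, frames [19, 78, 13]
19: hit
78: hit
71: miss, frames [19, 78, 13, 71]
19: hit
71: hit
37: miss, evict 19, frames [78, 13, 71, 37]
71: hit
78: hit
60: miss, evict 78, frames [13, 71, 37, 60]
37: hit
78: miss, evict 13, frames [71, 37, 60, 78]
37: hit
61: miss, evict 71, frames [37, 60, 78, 61]
60: hit
61: hit

{37, 60, 61, 78}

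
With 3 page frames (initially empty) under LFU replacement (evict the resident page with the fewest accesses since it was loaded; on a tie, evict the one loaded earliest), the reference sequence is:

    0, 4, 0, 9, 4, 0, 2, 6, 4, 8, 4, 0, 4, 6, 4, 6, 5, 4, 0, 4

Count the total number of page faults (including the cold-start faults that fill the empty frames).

8

0 → miss, frames (0)
4 → miss, frames (0 4)
0 → hit
9 → miss, frames (0 4 9)
4 → hit
0 → hit
2 → miss, evict 9, frames (0 4 2)
6 → miss, evict 2, frames (0 4 6)
4 → hit
8 → miss, evict 6, frames (0 4 8)
4 → hit
0 → hit
4 → hit
6 → miss, evict 8, frames (0 4 6)
4 → hit
6 → hit
5 → miss, evict 6, frames (0 4 5)
4 → hit
0 → hit
4 → hit
Page faults: 8.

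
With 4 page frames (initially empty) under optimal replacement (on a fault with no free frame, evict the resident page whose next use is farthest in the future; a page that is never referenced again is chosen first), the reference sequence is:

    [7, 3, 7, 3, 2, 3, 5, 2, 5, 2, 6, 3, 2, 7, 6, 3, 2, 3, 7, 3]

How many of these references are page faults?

7 -> fault, frames (7)
3 -> fault, frames (7 3)
7 -> hit
3 -> hit
2 -> fault, frames (7 3 2)
3 -> hit
5 -> fault, frames (7 3 2 5)
2 -> hit
5 -> hit
2 -> hit
6 -> fault, evict 5, frames (7 3 2 6)
3 -> hit
2 -> hit
7 -> hit
6 -> hit
3 -> hit
2 -> hit
3 -> hit
7 -> hit
3 -> hit
Page faults: 5.

5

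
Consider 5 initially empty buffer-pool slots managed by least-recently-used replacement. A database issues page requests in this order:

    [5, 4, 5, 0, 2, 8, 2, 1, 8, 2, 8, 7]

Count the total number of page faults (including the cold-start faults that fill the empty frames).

5 -> miss, frames [5]
4 -> miss, frames [5, 4]
5 -> hit
0 -> miss, frames [4, 5, 0]
2 -> miss, frames [4, 5, 0, 2]
8 -> miss, frames [4, 5, 0, 2, 8]
2 -> hit
1 -> miss, evict 4, frames [5, 0, 8, 2, 1]
8 -> hit
2 -> hit
8 -> hit
7 -> miss, evict 5, frames [0, 1, 2, 8, 7]
Page faults: 7.

7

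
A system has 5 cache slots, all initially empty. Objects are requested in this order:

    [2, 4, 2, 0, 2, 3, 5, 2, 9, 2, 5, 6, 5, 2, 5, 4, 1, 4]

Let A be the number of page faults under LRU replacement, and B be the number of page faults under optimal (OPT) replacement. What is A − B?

Under LRU: F F . F . F F . F . . F . . . F F . → 9 faults.
Under OPT: F F . F . F F . F . . F . . . . F . → 8 faults.
A − B = 9 − 8 = 1.

1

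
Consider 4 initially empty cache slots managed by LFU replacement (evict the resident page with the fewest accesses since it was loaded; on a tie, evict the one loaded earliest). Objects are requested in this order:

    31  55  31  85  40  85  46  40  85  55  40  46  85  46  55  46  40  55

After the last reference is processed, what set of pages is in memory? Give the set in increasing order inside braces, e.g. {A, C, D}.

31: miss, frames [31]
55: miss, frames [31, 55]
31: hit
85: miss, frames [31, 55, 85]
40: miss, frames [31, 55, 85, 40]
85: hit
46: miss, evict 55, frames [31, 85, 40, 46]
40: hit
85: hit
55: miss, evict 46, frames [31, 85, 40, 55]
40: hit
46: miss, evict 55, frames [31, 85, 40, 46]
85: hit
46: hit
55: miss, evict 31, frames [85, 40, 46, 55]
46: hit
40: hit
55: hit

{40, 46, 55, 85}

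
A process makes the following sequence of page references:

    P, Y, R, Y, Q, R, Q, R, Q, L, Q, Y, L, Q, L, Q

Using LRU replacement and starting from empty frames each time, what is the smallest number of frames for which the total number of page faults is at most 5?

4

f=1: 16 faults
f=2: 9 faults
f=3: 6 faults
f=4: 5 faults
f=5: 5 faults
Smallest f with faults ≤ 5 is 4.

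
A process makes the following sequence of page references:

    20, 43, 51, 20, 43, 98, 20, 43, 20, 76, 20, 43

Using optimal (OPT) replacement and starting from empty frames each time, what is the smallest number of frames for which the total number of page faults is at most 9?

f=1: 12 faults
f=2: 8 faults
f=3: 5 faults
f=4: 5 faults
f=5: 5 faults
Smallest f with faults ≤ 9 is 2.

2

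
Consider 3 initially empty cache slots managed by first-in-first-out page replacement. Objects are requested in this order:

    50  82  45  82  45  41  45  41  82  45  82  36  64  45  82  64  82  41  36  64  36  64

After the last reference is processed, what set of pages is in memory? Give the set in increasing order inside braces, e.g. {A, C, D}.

{36, 41, 64}

50 → fault, frames {50}
82 → fault, frames {50,82}
45 → fault, frames {50,82,45}
82 → hit
45 → hit
41 → fault, evict 50, frames {82,45,41}
45 → hit
41 → hit
82 → hit
45 → hit
82 → hit
36 → fault, evict 82, frames {45,41,36}
64 → fault, evict 45, frames {41,36,64}
45 → fault, evict 41, frames {36,64,45}
82 → fault, evict 36, frames {64,45,82}
64 → hit
82 → hit
41 → fault, evict 64, frames {45,82,41}
36 → fault, evict 45, frames {82,41,36}
64 → fault, evict 82, frames {41,36,64}
36 → hit
64 → hit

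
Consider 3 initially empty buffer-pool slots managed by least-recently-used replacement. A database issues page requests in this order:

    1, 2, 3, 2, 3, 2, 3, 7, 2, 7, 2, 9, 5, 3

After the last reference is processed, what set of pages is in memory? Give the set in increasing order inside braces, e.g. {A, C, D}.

1: miss, frames [1]
2: miss, frames [1, 2]
3: miss, frames [1, 2, 3]
2: hit
3: hit
2: hit
3: hit
7: miss, evict 1, frames [2, 3, 7]
2: hit
7: hit
2: hit
9: miss, evict 3, frames [7, 2, 9]
5: miss, evict 7, frames [2, 9, 5]
3: miss, evict 2, frames [9, 5, 3]

{3, 5, 9}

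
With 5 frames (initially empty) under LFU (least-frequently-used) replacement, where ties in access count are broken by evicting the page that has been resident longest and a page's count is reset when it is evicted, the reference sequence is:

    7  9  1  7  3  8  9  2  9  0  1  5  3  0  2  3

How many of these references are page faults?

7 -> miss, frames [7]
9 -> miss, frames [7, 9]
1 -> miss, frames [7, 9, 1]
7 -> hit
3 -> miss, frames [7, 9, 1, 3]
8 -> miss, frames [7, 9, 1, 3, 8]
9 -> hit
2 -> miss, evict 1, frames [7, 9, 3, 8, 2]
9 -> hit
0 -> miss, evict 3, frames [7, 9, 8, 2, 0]
1 -> miss, evict 8, frames [7, 9, 2, 0, 1]
5 -> miss, evict 2, frames [7, 9, 0, 1, 5]
3 -> miss, evict 0, frames [7, 9, 1, 5, 3]
0 -> miss, evict 1, frames [7, 9, 5, 3, 0]
2 -> miss, evict 5, frames [7, 9, 3, 0, 2]
3 -> hit
Page faults: 12.

12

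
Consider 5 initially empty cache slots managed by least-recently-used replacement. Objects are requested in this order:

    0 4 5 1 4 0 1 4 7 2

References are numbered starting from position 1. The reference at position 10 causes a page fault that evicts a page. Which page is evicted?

pos 1: 0: fault, frames (0)
pos 2: 4: fault, frames (0 4)
pos 3: 5: fault, frames (0 4 5)
pos 4: 1: fault, frames (0 4 5 1)
pos 5: 4: hit
pos 6: 0: hit
pos 7: 1: hit
pos 8: 4: hit
pos 9: 7: fault, frames (5 0 1 4 7)
pos 10: 2: fault, evict 5, frames (0 1 4 7 2)
At position 10, page 5 is evicted.

5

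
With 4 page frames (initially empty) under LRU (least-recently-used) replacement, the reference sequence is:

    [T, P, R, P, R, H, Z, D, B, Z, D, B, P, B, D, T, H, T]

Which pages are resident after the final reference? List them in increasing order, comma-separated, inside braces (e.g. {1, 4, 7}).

{B, D, H, T}

T -> fault, frames (T)
P -> fault, frames (T P)
R -> fault, frames (T P R)
P -> hit
R -> hit
H -> fault, frames (T P R H)
Z -> fault, evict T, frames (P R H Z)
D -> fault, evict P, frames (R H Z D)
B -> fault, evict R, frames (H Z D B)
Z -> hit
D -> hit
B -> hit
P -> fault, evict H, frames (Z D B P)
B -> hit
D -> hit
T -> fault, evict Z, frames (P B D T)
H -> fault, evict P, frames (B D T H)
T -> hit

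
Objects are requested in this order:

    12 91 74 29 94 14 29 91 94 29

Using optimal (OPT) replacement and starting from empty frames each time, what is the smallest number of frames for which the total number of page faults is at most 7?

f=1: 10 faults
f=2: 8 faults
f=3: 7 faults
f=4: 6 faults
f=5: 6 faults
f=6: 6 faults
Smallest f with faults ≤ 7 is 3.

3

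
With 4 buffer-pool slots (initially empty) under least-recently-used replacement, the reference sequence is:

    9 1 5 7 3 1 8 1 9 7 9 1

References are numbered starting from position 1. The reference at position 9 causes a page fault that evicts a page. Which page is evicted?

7

pos 1: 9 → miss, frames {9}
pos 2: 1 → miss, frames {9,1}
pos 3: 5 → miss, frames {9,1,5}
pos 4: 7 → miss, frames {9,1,5,7}
pos 5: 3 → miss, evict 9, frames {1,5,7,3}
pos 6: 1 → hit
pos 7: 8 → miss, evict 5, frames {7,3,1,8}
pos 8: 1 → hit
pos 9: 9 → miss, evict 7, frames {3,8,1,9}
At position 9, page 7 is evicted.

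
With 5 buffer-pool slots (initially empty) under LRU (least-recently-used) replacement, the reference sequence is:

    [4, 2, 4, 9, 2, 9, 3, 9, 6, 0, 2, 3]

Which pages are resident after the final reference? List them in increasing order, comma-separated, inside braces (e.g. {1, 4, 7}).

4 → miss, frames [4]
2 → miss, frames [4, 2]
4 → hit
9 → miss, frames [2, 4, 9]
2 → hit
9 → hit
3 → miss, frames [4, 2, 9, 3]
9 → hit
6 → miss, frames [4, 2, 3, 9, 6]
0 → miss, evict 4, frames [2, 3, 9, 6, 0]
2 → hit
3 → hit

{0, 2, 3, 6, 9}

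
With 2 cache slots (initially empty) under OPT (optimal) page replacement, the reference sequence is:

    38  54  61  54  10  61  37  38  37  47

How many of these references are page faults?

7

38 → fault, frames [38]
54 → fault, frames [38, 54]
61 → fault, evict 38, frames [54, 61]
54 → hit
10 → fault, evict 54, frames [61, 10]
61 → hit
37 → fault, evict 10, frames [61, 37]
38 → fault, evict 61, frames [37, 38]
37 → hit
47 → fault, evict 38, frames [37, 47]
Page faults: 7.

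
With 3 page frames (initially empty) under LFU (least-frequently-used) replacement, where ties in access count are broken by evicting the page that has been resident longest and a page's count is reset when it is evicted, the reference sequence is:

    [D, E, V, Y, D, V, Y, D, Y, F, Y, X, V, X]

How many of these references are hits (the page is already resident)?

5

D -> miss, frames [D]
E -> miss, frames [D, E]
V -> miss, frames [D, E, V]
Y -> miss, evict D, frames [E, V, Y]
D -> miss, evict E, frames [V, Y, D]
V -> hit
Y -> hit
D -> hit
Y -> hit
F -> miss, evict V, frames [Y, D, F]
Y -> hit
X -> miss, evict F, frames [Y, D, X]
V -> miss, evict X, frames [Y, D, V]
X -> miss, evict V, frames [Y, D, X]
Hits: 5.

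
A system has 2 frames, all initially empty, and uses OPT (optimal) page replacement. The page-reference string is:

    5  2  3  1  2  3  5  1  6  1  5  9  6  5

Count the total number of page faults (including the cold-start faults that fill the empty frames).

10

5 -> miss, frames (5)
2 -> miss, frames (5 2)
3 -> miss, evict 5, frames (2 3)
1 -> miss, evict 3, frames (2 1)
2 -> hit
3 -> miss, evict 2, frames (1 3)
5 -> miss, evict 3, frames (1 5)
1 -> hit
6 -> miss, evict 5, frames (1 6)
1 -> hit
5 -> miss, evict 1, frames (6 5)
9 -> miss, evict 5, frames (6 9)
6 -> hit
5 -> miss, evict 9, frames (6 5)
Page faults: 10.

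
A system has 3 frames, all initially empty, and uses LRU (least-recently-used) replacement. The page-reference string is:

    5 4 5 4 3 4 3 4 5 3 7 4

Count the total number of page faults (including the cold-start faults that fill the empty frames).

5

5: fault, frames {5}
4: fault, frames {5,4}
5: hit
4: hit
3: fault, frames {5,4,3}
4: hit
3: hit
4: hit
5: hit
3: hit
7: fault, evict 4, frames {5,3,7}
4: fault, evict 5, frames {3,7,4}
Page faults: 5.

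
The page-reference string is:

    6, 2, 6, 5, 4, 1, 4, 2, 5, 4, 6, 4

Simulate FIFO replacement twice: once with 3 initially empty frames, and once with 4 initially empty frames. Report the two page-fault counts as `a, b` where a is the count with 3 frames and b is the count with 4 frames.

9, 6

3 frames: F F . F F F . F F F F . → 9 faults.
4 frames: F F . F F F . . . . F . → 6 faults.
6 < 9: adding a frame reduced faults, as is typical.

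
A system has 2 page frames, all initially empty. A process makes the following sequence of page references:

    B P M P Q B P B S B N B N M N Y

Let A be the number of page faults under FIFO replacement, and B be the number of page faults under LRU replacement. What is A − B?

Under FIFO: F F F . F F F . F F F . . F . F → 11 faults.
Under LRU: F F F . F F F . F . F . . F . F → 10 faults.
A − B = 11 − 10 = 1.

1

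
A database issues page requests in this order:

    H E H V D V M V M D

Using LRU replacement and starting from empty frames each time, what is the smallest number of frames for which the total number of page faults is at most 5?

f=1: 10 faults
f=2: 6 faults
f=3: 5 faults
f=4: 5 faults
f=5: 5 faults
Smallest f with faults ≤ 5 is 3.

3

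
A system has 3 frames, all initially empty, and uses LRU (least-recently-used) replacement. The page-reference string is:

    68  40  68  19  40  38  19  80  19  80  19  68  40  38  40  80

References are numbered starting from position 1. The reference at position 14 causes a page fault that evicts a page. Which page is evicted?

pos 1: 68 -> miss, frames {68}
pos 2: 40 -> miss, frames {68,40}
pos 3: 68 -> hit
pos 4: 19 -> miss, frames {40,68,19}
pos 5: 40 -> hit
pos 6: 38 -> miss, evict 68, frames {19,40,38}
pos 7: 19 -> hit
pos 8: 80 -> miss, evict 40, frames {38,19,80}
pos 9: 19 -> hit
pos 10: 80 -> hit
pos 11: 19 -> hit
pos 12: 68 -> miss, evict 38, frames {80,19,68}
pos 13: 40 -> miss, evict 80, frames {19,68,40}
pos 14: 38 -> miss, evict 19, frames {68,40,38}
At position 14, page 19 is evicted.

19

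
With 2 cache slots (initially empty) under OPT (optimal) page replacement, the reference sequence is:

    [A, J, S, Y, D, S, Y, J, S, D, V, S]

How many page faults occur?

9

A: fault, frames {A}
J: fault, frames {A,J}
S: fault, evict A, frames {J,S}
Y: fault, evict J, frames {S,Y}
D: fault, evict Y, frames {S,D}
S: hit
Y: fault, evict D, frames {S,Y}
J: fault, evict Y, frames {S,J}
S: hit
D: fault, evict J, frames {S,D}
V: fault, evict D, frames {S,V}
S: hit
Page faults: 9.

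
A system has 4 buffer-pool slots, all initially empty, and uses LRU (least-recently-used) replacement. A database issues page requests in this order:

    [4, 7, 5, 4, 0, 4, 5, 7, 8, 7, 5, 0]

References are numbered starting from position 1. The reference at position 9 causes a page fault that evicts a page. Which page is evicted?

0

pos 1: 4 → miss, frames [4]
pos 2: 7 → miss, frames [4, 7]
pos 3: 5 → miss, frames [4, 7, 5]
pos 4: 4 → hit
pos 5: 0 → miss, frames [7, 5, 4, 0]
pos 6: 4 → hit
pos 7: 5 → hit
pos 8: 7 → hit
pos 9: 8 → miss, evict 0, frames [4, 5, 7, 8]
At position 9, page 0 is evicted.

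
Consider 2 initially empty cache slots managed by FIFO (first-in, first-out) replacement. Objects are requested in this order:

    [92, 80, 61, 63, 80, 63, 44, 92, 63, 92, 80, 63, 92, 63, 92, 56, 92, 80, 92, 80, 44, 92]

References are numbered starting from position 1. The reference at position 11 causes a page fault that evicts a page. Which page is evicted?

pos 1: 92 -> miss, frames {92}
pos 2: 80 -> miss, frames {92,80}
pos 3: 61 -> miss, evict 92, frames {80,61}
pos 4: 63 -> miss, evict 80, frames {61,63}
pos 5: 80 -> miss, evict 61, frames {63,80}
pos 6: 63 -> hit
pos 7: 44 -> miss, evict 63, frames {80,44}
pos 8: 92 -> miss, evict 80, frames {44,92}
pos 9: 63 -> miss, evict 44, frames {92,63}
pos 10: 92 -> hit
pos 11: 80 -> miss, evict 92, frames {63,80}
At position 11, page 92 is evicted.

92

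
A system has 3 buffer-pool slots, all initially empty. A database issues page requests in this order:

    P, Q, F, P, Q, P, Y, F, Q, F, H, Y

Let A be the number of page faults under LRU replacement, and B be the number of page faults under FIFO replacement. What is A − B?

3

Under LRU: F F F . . . F F F . F F → 8 faults.
Under FIFO: F F F . . . F . . . F . → 5 faults.
A − B = 8 − 5 = 3.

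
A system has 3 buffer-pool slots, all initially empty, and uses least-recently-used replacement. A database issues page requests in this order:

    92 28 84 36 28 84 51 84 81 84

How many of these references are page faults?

6

92 -> miss, frames (92)
28 -> miss, frames (92 28)
84 -> miss, frames (92 28 84)
36 -> miss, evict 92, frames (28 84 36)
28 -> hit
84 -> hit
51 -> miss, evict 36, frames (28 84 51)
84 -> hit
81 -> miss, evict 28, frames (51 84 81)
84 -> hit
Page faults: 6.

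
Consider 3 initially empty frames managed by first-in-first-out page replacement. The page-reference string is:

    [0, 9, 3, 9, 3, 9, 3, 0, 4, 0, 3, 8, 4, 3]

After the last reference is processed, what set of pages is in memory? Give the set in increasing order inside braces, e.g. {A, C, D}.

0: miss, frames {0}
9: miss, frames {0,9}
3: miss, frames {0,9,3}
9: hit
3: hit
9: hit
3: hit
0: hit
4: miss, evict 0, frames {9,3,4}
0: miss, evict 9, frames {3,4,0}
3: hit
8: miss, evict 3, frames {4,0,8}
4: hit
3: miss, evict 4, frames {0,8,3}

{0, 3, 8}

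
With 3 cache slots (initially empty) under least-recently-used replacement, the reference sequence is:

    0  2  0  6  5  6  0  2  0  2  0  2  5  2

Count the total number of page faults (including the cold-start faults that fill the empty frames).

6

0: miss, frames {0}
2: miss, frames {0,2}
0: hit
6: miss, frames {2,0,6}
5: miss, evict 2, frames {0,6,5}
6: hit
0: hit
2: miss, evict 5, frames {6,0,2}
0: hit
2: hit
0: hit
2: hit
5: miss, evict 6, frames {0,2,5}
2: hit
Page faults: 6.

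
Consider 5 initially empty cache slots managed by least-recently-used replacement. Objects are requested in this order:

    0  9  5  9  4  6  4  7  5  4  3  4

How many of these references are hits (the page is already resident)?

5

0: miss, frames (0)
9: miss, frames (0 9)
5: miss, frames (0 9 5)
9: hit
4: miss, frames (0 5 9 4)
6: miss, frames (0 5 9 4 6)
4: hit
7: miss, evict 0, frames (5 9 6 4 7)
5: hit
4: hit
3: miss, evict 9, frames (6 7 5 4 3)
4: hit
Hits: 5.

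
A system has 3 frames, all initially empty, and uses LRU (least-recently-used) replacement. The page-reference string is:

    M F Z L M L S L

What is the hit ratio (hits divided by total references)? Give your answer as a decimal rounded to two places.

0.25

M: miss, frames (M)
F: miss, frames (M F)
Z: miss, frames (M F Z)
L: miss, evict M, frames (F Z L)
M: miss, evict F, frames (Z L M)
L: hit
S: miss, evict Z, frames (M L S)
L: hit
Hits: 2 of 8 references → 2/8 = 0.2500.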